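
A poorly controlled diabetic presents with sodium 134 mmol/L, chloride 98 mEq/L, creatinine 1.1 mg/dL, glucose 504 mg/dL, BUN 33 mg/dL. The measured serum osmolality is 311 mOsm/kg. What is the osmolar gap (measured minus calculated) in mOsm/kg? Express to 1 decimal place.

Calculated osmolality = 2·Na + glucose/18 + BUN/2.8
= 2·134 + 504/18 + 33/2.8
= 268 + 28 + 11.79
= 307.79 mOsm/kg ≈ 307.8 mOsm/kg
Osmolar gap = measured − calculated = 311 − 307.8 = 3.2 mOsm/kg

3.2 mOsm/kg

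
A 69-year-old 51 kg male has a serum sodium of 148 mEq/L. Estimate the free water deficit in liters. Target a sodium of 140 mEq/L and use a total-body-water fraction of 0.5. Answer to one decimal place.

1.5 L

TBW = 0.5 · 51 = 25.5 L
Free water deficit = TBW · (Na/140 − 1)
= 25.5 · (148/140 − 1)
= 25.5 · 0.0571
= 1.46 L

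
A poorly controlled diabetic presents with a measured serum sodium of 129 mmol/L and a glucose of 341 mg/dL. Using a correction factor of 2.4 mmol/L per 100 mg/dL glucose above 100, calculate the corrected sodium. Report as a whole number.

135 mmol/L

Corrected Na = measured Na + 2.4 · (glucose − 100)/100
= 129 + 2.4 · (341 − 100)/100
= 129 + 5.8
= 134.8 mmol/L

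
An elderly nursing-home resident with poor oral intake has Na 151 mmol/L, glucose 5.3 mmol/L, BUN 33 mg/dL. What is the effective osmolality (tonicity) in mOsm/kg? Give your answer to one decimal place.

Effective osmolality excludes urea (freely permeant across cell membranes):
2·Na + glucose
= 2·151 + 5.3
= 302 + 5.3
= 307.3 mOsm/kg

307.3 mOsm/kg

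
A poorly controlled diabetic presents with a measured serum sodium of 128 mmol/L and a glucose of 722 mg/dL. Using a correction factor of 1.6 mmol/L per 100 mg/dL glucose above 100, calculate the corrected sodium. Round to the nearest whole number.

Corrected Na = measured Na + 1.6 · (glucose − 100)/100
= 128 + 1.6 · (722 − 100)/100
= 128 + 10
= 138 mmol/L

138 mmol/L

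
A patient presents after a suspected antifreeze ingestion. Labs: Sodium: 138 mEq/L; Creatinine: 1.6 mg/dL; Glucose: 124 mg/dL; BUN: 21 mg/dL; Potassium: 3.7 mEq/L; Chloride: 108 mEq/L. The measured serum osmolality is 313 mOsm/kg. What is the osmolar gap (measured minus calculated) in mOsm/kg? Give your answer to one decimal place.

Calculated osmolality = 2·Na + glucose/18 + BUN/2.8
= 2·138 + 124/18 + 21/2.8
= 276 + 6.89 + 7.50
= 290.39 mOsm/kg ≈ 290.4 mOsm/kg
Osmolar gap = measured − calculated = 313 − 290.4 = 22.6 mOsm/kg

22.6 mOsm/kg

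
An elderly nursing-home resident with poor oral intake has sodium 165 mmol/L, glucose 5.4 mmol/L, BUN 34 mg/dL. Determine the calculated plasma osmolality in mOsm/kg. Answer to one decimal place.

Calculated osmolality = 2·Na + glucose + BUN/2.8
= 2·165 + 5.4 + 34/2.8
= 330 + 5.40 + 12.14
= 347.54 mOsm/kg

347.5 mOsm/kg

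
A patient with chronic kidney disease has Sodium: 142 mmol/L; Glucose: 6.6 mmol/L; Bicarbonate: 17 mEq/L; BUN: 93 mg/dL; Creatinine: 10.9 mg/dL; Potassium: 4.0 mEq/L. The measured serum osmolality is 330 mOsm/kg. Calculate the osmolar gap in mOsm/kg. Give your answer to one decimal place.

6.2 mOsm/kg

Calculated osmolality = 2·Na + glucose + BUN/2.8
= 2·142 + 6.6 + 93/2.8
= 284 + 6.60 + 33.21
= 323.81 mOsm/kg ≈ 323.8 mOsm/kg
Osmolar gap = measured − calculated = 330 − 323.8 = 6.2 mOsm/kg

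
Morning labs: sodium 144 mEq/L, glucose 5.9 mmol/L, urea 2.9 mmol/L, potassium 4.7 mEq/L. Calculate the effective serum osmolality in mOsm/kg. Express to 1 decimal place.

Effective osmolality excludes urea (freely permeant across cell membranes):
2·Na + glucose
= 2·144 + 5.9
= 288 + 5.9
= 293.9 mOsm/kg

293.9 mOsm/kg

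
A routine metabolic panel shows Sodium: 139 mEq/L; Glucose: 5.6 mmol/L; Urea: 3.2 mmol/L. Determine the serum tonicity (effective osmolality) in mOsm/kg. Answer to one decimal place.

Effective osmolality excludes urea (freely permeant across cell membranes):
2·Na + glucose
= 2·139 + 5.6
= 278 + 5.6
= 283.6 mOsm/kg

283.6 mOsm/kg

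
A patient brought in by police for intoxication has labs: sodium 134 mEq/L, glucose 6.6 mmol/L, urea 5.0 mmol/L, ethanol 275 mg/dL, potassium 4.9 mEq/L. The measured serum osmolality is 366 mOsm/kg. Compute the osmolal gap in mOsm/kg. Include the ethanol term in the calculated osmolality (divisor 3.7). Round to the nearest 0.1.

Calculated osmolality = 2·Na + glucose + urea + ethanol/3.7
= 2·134 + 6.6 + 5 + 275/3.7
= 268 + 6.60 + 5 + 74.32
= 353.92 mOsm/kg ≈ 353.9 mOsm/kg
Osmolar gap = measured − calculated = 366 − 353.9 = 12.1 mOsm/kg

12.1 mOsm/kg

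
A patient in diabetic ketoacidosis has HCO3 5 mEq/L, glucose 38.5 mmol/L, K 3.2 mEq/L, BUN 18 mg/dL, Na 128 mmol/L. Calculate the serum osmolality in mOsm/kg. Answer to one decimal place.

Calculated osmolality = 2·Na + glucose + BUN/2.8
= 2·128 + 38.5 + 18/2.8
= 256 + 38.50 + 6.43
= 300.93 mOsm/kg

300.9 mOsm/kg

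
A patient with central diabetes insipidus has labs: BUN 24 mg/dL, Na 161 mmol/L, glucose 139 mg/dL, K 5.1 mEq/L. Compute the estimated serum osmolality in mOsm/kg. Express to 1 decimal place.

338.3 mOsm/kg

Calculated osmolality = 2·Na + glucose/18 + BUN/2.8
= 2·161 + 139/18 + 24/2.8
= 322 + 7.72 + 8.57
= 338.29 mOsm/kg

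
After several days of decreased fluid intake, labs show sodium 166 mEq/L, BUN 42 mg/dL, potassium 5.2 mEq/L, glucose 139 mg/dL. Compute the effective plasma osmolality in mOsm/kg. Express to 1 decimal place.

Effective osmolality excludes urea (freely permeant across cell membranes):
2·Na + glucose/18
= 2·166 + 139/18
= 332 + 7.72
= 339.72 mOsm/kg

339.7 mOsm/kg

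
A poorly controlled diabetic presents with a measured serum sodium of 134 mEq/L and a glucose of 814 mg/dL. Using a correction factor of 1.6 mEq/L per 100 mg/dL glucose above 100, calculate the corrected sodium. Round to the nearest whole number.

Corrected Na = measured Na + 1.6 · (glucose − 100)/100
= 134 + 1.6 · (814 − 100)/100
= 134 + 11.4
= 145.4 mEq/L

145 mEq/L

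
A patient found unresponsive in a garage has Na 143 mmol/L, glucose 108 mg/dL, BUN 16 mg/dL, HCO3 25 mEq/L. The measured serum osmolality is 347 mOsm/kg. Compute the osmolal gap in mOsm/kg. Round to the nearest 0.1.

49.3 mOsm/kg

Calculated osmolality = 2·Na + glucose/18 + BUN/2.8
= 2·143 + 108/18 + 16/2.8
= 286 + 6 + 5.71
= 297.71 mOsm/kg ≈ 297.7 mOsm/kg
Osmolar gap = measured − calculated = 347 − 297.7 = 49.3 mOsm/kg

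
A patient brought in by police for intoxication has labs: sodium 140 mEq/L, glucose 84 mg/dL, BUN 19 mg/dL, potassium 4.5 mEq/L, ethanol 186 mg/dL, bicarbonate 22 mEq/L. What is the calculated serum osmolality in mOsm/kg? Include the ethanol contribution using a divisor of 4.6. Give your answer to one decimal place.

Calculated osmolality = 2·Na + glucose/18 + BUN/2.8 + ethanol/4.6
= 2·140 + 84/18 + 19/2.8 + 186/4.6
= 280 + 4.67 + 6.79 + 40.43
= 331.89 mOsm/kg

331.9 mOsm/kg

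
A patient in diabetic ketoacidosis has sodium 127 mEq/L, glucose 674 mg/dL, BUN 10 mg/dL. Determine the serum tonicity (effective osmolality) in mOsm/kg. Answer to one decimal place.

Effective osmolality excludes urea (freely permeant across cell membranes):
2·Na + glucose/18
= 2·127 + 674/18
= 254 + 37.44
= 291.44 mOsm/kg

291.4 mOsm/kg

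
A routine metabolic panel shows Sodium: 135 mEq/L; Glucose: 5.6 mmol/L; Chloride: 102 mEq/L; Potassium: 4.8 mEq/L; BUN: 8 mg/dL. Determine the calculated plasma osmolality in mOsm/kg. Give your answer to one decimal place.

Calculated osmolality = 2·Na + glucose + BUN/2.8
= 2·135 + 5.6 + 8/2.8
= 270 + 5.60 + 2.86
= 278.46 mOsm/kg

278.5 mOsm/kg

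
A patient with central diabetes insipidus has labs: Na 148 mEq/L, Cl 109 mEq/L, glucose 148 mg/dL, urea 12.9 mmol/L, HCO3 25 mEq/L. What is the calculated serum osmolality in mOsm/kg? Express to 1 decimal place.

317.1 mOsm/kg

Calculated osmolality = 2·Na + glucose/18 + urea
= 2·148 + 148/18 + 12.9
= 296 + 8.22 + 12.90
= 317.12 mOsm/kg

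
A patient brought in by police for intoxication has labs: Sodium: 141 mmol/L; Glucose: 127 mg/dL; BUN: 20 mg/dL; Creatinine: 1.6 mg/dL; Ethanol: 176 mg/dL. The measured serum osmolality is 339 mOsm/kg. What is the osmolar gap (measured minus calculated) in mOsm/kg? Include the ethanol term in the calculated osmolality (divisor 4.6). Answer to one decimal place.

Calculated osmolality = 2·Na + glucose/18 + BUN/2.8 + ethanol/4.6
= 2·141 + 127/18 + 20/2.8 + 176/4.6
= 282 + 7.06 + 7.14 + 38.26
= 334.46 mOsm/kg ≈ 334.5 mOsm/kg
Osmolar gap = measured − calculated = 339 − 334.5 = 4.5 mOsm/kg

4.5 mOsm/kg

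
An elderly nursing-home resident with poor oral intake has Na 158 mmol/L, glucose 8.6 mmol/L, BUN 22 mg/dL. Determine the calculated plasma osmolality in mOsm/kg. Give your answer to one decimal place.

Calculated osmolality = 2·Na + glucose + BUN/2.8
= 2·158 + 8.6 + 22/2.8
= 316 + 8.60 + 7.86
= 332.46 mOsm/kg

332.5 mOsm/kg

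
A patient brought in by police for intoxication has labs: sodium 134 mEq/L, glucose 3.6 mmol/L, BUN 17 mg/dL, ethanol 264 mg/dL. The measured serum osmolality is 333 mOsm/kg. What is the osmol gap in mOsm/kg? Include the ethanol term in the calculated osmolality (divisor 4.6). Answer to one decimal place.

-2.1 mOsm/kg

Calculated osmolality = 2·Na + glucose + BUN/2.8 + ethanol/4.6
= 2·134 + 3.6 + 17/2.8 + 264/4.6
= 268 + 3.60 + 6.07 + 57.39
= 335.06 mOsm/kg ≈ 335.1 mOsm/kg
Osmolar gap = measured − calculated = 333 − 335.1 = -2.1 mOsm/kg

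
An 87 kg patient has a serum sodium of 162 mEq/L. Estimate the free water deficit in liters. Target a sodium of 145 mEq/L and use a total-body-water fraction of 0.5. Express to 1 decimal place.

5.1 L

TBW = 0.5 · 87 = 43.5 L
Free water deficit = TBW · (Na/145 − 1)
= 43.5 · (162/145 − 1)
= 43.5 · 0.1172
= 5.1 L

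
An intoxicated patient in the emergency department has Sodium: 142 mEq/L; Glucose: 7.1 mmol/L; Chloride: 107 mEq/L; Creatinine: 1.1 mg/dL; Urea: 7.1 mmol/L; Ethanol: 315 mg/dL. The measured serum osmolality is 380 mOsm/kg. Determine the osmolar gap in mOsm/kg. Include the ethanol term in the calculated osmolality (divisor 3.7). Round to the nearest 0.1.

-3.3 mOsm/kg

Calculated osmolality = 2·Na + glucose + urea + ethanol/3.7
= 2·142 + 7.1 + 7.1 + 315/3.7
= 284 + 7.10 + 7.10 + 85.14
= 383.34 mOsm/kg ≈ 383.3 mOsm/kg
Osmolar gap = measured − calculated = 380 − 383.3 = -3.3 mOsm/kg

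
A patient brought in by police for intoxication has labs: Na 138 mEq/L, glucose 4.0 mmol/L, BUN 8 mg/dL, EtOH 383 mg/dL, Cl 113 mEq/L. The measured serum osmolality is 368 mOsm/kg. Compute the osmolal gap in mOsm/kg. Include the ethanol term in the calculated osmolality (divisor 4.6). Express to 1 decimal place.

Calculated osmolality = 2·Na + glucose + BUN/2.8 + ethanol/4.6
= 2·138 + 4 + 8/2.8 + 383/4.6
= 276 + 4 + 2.86 + 83.26
= 366.12 mOsm/kg ≈ 366.1 mOsm/kg
Osmolar gap = measured − calculated = 368 − 366.1 = 1.9 mOsm/kg

1.9 mOsm/kg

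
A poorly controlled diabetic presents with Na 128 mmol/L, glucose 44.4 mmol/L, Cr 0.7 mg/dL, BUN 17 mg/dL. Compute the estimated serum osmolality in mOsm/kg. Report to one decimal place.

Calculated osmolality = 2·Na + glucose + BUN/2.8
= 2·128 + 44.4 + 17/2.8
= 256 + 44.40 + 6.07
= 306.47 mOsm/kg

306.5 mOsm/kg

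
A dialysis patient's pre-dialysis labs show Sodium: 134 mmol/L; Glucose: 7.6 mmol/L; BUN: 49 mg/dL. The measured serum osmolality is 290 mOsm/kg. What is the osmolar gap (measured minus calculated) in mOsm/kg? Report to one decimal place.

Calculated osmolality = 2·Na + glucose + BUN/2.8
= 2·134 + 7.6 + 49/2.8
= 268 + 7.60 + 17.50
= 293.1 mOsm/kg ≈ 293.1 mOsm/kg
Osmolar gap = measured − calculated = 290 − 293.1 = -3.1 mOsm/kg

-3.1 mOsm/kg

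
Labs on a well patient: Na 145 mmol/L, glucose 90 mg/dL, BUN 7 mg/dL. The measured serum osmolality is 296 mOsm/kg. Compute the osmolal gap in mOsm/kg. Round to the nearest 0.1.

Calculated osmolality = 2·Na + glucose/18 + BUN/2.8
= 2·145 + 90/18 + 7/2.8
= 290 + 5 + 2.50
= 297.5 mOsm/kg ≈ 297.5 mOsm/kg
Osmolar gap = measured − calculated = 296 − 297.5 = -1.5 mOsm/kg

-1.5 mOsm/kg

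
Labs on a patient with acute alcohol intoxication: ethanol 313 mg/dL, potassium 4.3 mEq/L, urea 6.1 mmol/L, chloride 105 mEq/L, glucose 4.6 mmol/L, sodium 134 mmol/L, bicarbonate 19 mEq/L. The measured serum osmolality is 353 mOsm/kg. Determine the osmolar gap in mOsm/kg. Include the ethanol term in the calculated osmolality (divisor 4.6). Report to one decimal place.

Calculated osmolality = 2·Na + glucose + urea + ethanol/4.6
= 2·134 + 4.6 + 6.1 + 313/4.6
= 268 + 4.60 + 6.10 + 68.04
= 346.74 mOsm/kg ≈ 346.7 mOsm/kg
Osmolar gap = measured − calculated = 353 − 346.7 = 6.3 mOsm/kg

6.3 mOsm/kg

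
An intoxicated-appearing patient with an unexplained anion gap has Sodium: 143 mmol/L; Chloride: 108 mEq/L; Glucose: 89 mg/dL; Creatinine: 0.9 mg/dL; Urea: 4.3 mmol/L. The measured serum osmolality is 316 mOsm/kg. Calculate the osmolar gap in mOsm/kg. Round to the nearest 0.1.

20.8 mOsm/kg

Calculated osmolality = 2·Na + glucose/18 + urea
= 2·143 + 89/18 + 4.3
= 286 + 4.94 + 4.30
= 295.24 mOsm/kg ≈ 295.2 mOsm/kg
Osmolar gap = measured − calculated = 316 − 295.2 = 20.8 mOsm/kg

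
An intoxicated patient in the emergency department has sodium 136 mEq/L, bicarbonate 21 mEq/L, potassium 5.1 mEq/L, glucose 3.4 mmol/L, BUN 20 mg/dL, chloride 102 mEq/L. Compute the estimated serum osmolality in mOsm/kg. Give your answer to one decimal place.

Calculated osmolality = 2·Na + glucose + BUN/2.8
= 2·136 + 3.4 + 20/2.8
= 272 + 3.40 + 7.14
= 282.54 mOsm/kg

282.5 mOsm/kg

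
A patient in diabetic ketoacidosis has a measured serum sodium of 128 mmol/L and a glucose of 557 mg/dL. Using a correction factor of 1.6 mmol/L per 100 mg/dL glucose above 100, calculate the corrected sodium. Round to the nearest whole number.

135 mmol/L

Corrected Na = measured Na + 1.6 · (glucose − 100)/100
= 128 + 1.6 · (557 − 100)/100
= 128 + 7.3
= 135.3 mmol/L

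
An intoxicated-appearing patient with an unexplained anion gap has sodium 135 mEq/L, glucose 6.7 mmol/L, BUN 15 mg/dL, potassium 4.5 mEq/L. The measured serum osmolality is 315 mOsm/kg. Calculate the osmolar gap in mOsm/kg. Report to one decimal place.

Calculated osmolality = 2·Na + glucose + BUN/2.8
= 2·135 + 6.7 + 15/2.8
= 270 + 6.70 + 5.36
= 282.06 mOsm/kg ≈ 282.1 mOsm/kg
Osmolar gap = measured − calculated = 315 − 282.1 = 32.9 mOsm/kg

32.9 mOsm/kg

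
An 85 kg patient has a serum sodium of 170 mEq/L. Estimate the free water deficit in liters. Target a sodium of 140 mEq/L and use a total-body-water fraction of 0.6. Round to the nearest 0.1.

TBW = 0.6 · 85 = 51 L
Free water deficit = TBW · (Na/140 − 1)
= 51 · (170/140 − 1)
= 51 · 0.2143
= 10.93 L

10.9 L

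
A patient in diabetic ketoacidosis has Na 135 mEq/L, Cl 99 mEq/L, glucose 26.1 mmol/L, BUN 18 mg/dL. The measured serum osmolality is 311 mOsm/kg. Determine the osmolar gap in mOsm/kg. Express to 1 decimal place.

Calculated osmolality = 2·Na + glucose + BUN/2.8
= 2·135 + 26.1 + 18/2.8
= 270 + 26.10 + 6.43
= 302.53 mOsm/kg ≈ 302.5 mOsm/kg
Osmolar gap = measured − calculated = 311 − 302.5 = 8.5 mOsm/kg

8.5 mOsm/kg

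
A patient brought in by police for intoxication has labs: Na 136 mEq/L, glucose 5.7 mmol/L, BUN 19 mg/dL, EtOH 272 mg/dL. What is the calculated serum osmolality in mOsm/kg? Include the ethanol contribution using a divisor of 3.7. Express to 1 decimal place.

Calculated osmolality = 2·Na + glucose + BUN/2.8 + ethanol/3.7
= 2·136 + 5.7 + 19/2.8 + 272/3.7
= 272 + 5.70 + 6.79 + 73.51
= 358 mOsm/kg

358.0 mOsm/kg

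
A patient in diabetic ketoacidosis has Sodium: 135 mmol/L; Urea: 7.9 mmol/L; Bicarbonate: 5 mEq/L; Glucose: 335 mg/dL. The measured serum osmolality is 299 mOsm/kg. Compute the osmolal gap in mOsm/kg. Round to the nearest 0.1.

2.5 mOsm/kg

Calculated osmolality = 2·Na + glucose/18 + urea
= 2·135 + 335/18 + 7.9
= 270 + 18.61 + 7.90
= 296.51 mOsm/kg ≈ 296.5 mOsm/kg
Osmolar gap = measured − calculated = 299 − 296.5 = 2.5 mOsm/kg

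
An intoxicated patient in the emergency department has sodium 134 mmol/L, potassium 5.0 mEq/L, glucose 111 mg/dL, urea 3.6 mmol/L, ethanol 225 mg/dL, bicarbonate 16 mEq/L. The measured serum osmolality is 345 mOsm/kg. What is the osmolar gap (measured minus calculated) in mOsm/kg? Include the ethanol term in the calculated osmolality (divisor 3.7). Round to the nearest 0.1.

Calculated osmolality = 2·Na + glucose/18 + urea + ethanol/3.7
= 2·134 + 111/18 + 3.6 + 225/3.7
= 268 + 6.17 + 3.60 + 60.81
= 338.58 mOsm/kg ≈ 338.6 mOsm/kg
Osmolar gap = measured − calculated = 345 − 338.6 = 6.4 mOsm/kg

6.4 mOsm/kg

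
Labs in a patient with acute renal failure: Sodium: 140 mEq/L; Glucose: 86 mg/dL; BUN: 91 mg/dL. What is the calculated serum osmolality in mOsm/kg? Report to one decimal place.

317.3 mOsm/kg

Calculated osmolality = 2·Na + glucose/18 + BUN/2.8
= 2·140 + 86/18 + 91/2.8
= 280 + 4.78 + 32.50
= 317.28 mOsm/kg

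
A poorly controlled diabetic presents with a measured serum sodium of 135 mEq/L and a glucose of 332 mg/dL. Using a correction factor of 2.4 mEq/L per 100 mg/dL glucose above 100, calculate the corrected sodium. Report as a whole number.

141 mEq/L

Corrected Na = measured Na + 2.4 · (glucose − 100)/100
= 135 + 2.4 · (332 − 100)/100
= 135 + 5.6
= 140.6 mEq/L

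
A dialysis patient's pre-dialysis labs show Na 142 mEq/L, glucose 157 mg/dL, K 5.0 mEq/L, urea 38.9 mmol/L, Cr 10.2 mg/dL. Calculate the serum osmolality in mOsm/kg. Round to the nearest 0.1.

331.6 mOsm/kg

Calculated osmolality = 2·Na + glucose/18 + urea
= 2·142 + 157/18 + 38.9
= 284 + 8.72 + 38.90
= 331.62 mOsm/kg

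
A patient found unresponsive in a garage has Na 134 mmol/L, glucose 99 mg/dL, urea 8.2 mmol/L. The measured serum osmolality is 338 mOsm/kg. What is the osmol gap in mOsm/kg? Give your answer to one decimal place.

56.3 mOsm/kg

Calculated osmolality = 2·Na + glucose/18 + urea
= 2·134 + 99/18 + 8.2
= 268 + 5.50 + 8.20
= 281.7 mOsm/kg ≈ 281.7 mOsm/kg
Osmolar gap = measured − calculated = 338 − 281.7 = 56.3 mOsm/kg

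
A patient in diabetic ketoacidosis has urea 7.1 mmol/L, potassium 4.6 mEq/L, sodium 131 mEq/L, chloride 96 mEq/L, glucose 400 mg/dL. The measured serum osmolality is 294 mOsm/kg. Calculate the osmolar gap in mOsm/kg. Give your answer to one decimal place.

Calculated osmolality = 2·Na + glucose/18 + urea
= 2·131 + 400/18 + 7.1
= 262 + 22.22 + 7.10
= 291.32 mOsm/kg ≈ 291.3 mOsm/kg
Osmolar gap = measured − calculated = 294 − 291.3 = 2.7 mOsm/kg

2.7 mOsm/kg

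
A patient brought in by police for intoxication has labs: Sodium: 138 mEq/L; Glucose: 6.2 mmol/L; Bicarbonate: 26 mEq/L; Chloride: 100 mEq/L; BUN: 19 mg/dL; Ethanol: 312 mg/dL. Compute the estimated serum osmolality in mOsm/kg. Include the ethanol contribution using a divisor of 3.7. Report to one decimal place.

Calculated osmolality = 2·Na + glucose + BUN/2.8 + ethanol/3.7
= 2·138 + 6.2 + 19/2.8 + 312/3.7
= 276 + 6.20 + 6.79 + 84.32
= 373.31 mOsm/kg

373.3 mOsm/kg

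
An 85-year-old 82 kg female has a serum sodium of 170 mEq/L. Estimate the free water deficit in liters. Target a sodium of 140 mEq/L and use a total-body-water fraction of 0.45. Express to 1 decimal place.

7.9 L

TBW = 0.45 · 82 = 36.9 L
Free water deficit = TBW · (Na/140 − 1)
= 36.9 · (170/140 − 1)
= 36.9 · 0.2143
= 7.91 L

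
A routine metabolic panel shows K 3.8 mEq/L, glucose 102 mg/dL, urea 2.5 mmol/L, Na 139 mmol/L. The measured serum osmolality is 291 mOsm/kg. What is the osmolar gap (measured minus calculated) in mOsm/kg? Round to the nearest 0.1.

Calculated osmolality = 2·Na + glucose/18 + urea
= 2·139 + 102/18 + 2.5
= 278 + 5.67 + 2.50
= 286.17 mOsm/kg ≈ 286.2 mOsm/kg
Osmolar gap = measured − calculated = 291 − 286.2 = 4.8 mOsm/kg

4.8 mOsm/kg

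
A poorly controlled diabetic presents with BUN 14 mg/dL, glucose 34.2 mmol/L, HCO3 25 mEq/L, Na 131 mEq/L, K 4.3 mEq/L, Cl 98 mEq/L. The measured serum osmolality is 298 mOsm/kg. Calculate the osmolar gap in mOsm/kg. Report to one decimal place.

Calculated osmolality = 2·Na + glucose + BUN/2.8
= 2·131 + 34.2 + 14/2.8
= 262 + 34.20 + 5
= 301.2 mOsm/kg ≈ 301.2 mOsm/kg
Osmolar gap = measured − calculated = 298 − 301.2 = -3.2 mOsm/kg

-3.2 mOsm/kg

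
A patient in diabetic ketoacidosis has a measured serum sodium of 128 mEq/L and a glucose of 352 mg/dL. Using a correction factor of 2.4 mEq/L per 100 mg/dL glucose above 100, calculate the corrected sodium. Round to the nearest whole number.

Corrected Na = measured Na + 2.4 · (glucose − 100)/100
= 128 + 2.4 · (352 − 100)/100
= 128 + 6
= 134 mEq/L

134 mEq/L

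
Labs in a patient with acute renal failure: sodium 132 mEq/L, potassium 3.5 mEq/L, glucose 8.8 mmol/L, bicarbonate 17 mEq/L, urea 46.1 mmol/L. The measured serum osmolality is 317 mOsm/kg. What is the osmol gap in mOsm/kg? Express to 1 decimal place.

-1.9 mOsm/kg

Calculated osmolality = 2·Na + glucose + urea
= 2·132 + 8.8 + 46.1
= 264 + 8.80 + 46.10
= 318.9 mOsm/kg ≈ 318.9 mOsm/kg
Osmolar gap = measured − calculated = 317 − 318.9 = -1.9 mOsm/kg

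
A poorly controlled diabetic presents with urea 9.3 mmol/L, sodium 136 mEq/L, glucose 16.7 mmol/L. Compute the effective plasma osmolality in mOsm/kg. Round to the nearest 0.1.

Effective osmolality excludes urea (freely permeant across cell membranes):
2·Na + glucose
= 2·136 + 16.7
= 272 + 16.7
= 288.7 mOsm/kg

288.7 mOsm/kg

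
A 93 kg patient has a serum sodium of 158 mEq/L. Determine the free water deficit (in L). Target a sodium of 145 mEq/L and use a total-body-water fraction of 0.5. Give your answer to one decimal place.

TBW = 0.5 · 93 = 46.5 L
Free water deficit = TBW · (Na/145 − 1)
= 46.5 · (158/145 − 1)
= 46.5 · 0.0897
= 4.17 L

4.2 L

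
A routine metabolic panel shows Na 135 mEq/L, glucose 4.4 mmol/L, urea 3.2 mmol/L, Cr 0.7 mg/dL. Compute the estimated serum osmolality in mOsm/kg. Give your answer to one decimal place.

Calculated osmolality = 2·Na + glucose + urea
= 2·135 + 4.4 + 3.2
= 270 + 4.40 + 3.20
= 277.6 mOsm/kg

277.6 mOsm/kg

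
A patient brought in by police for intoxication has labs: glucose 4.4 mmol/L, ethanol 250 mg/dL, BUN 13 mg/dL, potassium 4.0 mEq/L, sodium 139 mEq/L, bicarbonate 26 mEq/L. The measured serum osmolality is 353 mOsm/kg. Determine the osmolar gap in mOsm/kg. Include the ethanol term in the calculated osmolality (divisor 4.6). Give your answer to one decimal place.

11.6 mOsm/kg

Calculated osmolality = 2·Na + glucose + BUN/2.8 + ethanol/4.6
= 2·139 + 4.4 + 13/2.8 + 250/4.6
= 278 + 4.40 + 4.64 + 54.35
= 341.39 mOsm/kg ≈ 341.4 mOsm/kg
Osmolar gap = measured − calculated = 353 − 341.4 = 11.6 mOsm/kg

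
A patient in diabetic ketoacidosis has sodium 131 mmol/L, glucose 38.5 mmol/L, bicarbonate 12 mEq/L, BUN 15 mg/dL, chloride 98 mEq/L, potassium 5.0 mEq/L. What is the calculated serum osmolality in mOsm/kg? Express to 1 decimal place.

Calculated osmolality = 2·Na + glucose + BUN/2.8
= 2·131 + 38.5 + 15/2.8
= 262 + 38.50 + 5.36
= 305.86 mOsm/kg

305.9 mOsm/kg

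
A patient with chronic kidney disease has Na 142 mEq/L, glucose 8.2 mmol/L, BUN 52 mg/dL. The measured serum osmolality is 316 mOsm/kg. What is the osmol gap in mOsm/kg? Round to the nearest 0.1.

5.2 mOsm/kg

Calculated osmolality = 2·Na + glucose + BUN/2.8
= 2·142 + 8.2 + 52/2.8
= 284 + 8.20 + 18.57
= 310.77 mOsm/kg ≈ 310.8 mOsm/kg
Osmolar gap = measured − calculated = 316 − 310.8 = 5.2 mOsm/kg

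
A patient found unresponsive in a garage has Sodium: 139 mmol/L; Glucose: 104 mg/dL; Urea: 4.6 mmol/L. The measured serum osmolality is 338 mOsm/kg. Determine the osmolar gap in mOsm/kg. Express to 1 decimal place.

Calculated osmolality = 2·Na + glucose/18 + urea
= 2·139 + 104/18 + 4.6
= 278 + 5.78 + 4.60
= 288.38 mOsm/kg ≈ 288.4 mOsm/kg
Osmolar gap = measured − calculated = 338 − 288.4 = 49.6 mOsm/kg

49.6 mOsm/kg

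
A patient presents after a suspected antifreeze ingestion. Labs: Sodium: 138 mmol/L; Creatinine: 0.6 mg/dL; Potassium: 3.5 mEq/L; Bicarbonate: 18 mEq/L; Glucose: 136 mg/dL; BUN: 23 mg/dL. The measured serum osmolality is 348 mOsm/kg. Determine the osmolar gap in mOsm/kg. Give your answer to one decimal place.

56.2 mOsm/kg

Calculated osmolality = 2·Na + glucose/18 + BUN/2.8
= 2·138 + 136/18 + 23/2.8
= 276 + 7.56 + 8.21
= 291.77 mOsm/kg ≈ 291.8 mOsm/kg
Osmolar gap = measured − calculated = 348 − 291.8 = 56.2 mOsm/kg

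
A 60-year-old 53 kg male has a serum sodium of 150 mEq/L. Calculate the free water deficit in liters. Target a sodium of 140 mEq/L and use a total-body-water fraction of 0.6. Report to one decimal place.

2.3 L

TBW = 0.6 · 53 = 31.8 L
Free water deficit = TBW · (Na/140 − 1)
= 31.8 · (150/140 − 1)
= 31.8 · 0.0714
= 2.27 L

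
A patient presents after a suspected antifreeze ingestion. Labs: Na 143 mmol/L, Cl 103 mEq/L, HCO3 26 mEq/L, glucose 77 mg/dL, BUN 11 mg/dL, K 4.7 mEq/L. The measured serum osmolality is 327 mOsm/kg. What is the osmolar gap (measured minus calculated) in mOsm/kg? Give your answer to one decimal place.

32.8 mOsm/kg

Calculated osmolality = 2·Na + glucose/18 + BUN/2.8
= 2·143 + 77/18 + 11/2.8
= 286 + 4.28 + 3.93
= 294.21 mOsm/kg ≈ 294.2 mOsm/kg
Osmolar gap = measured − calculated = 327 − 294.2 = 32.8 mOsm/kg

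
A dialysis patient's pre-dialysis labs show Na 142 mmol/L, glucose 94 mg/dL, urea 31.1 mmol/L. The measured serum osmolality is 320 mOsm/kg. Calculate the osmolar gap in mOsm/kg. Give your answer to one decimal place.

Calculated osmolality = 2·Na + glucose/18 + urea
= 2·142 + 94/18 + 31.1
= 284 + 5.22 + 31.10
= 320.32 mOsm/kg ≈ 320.3 mOsm/kg
Osmolar gap = measured − calculated = 320 − 320.3 = -0.3 mOsm/kg

-0.3 mOsm/kg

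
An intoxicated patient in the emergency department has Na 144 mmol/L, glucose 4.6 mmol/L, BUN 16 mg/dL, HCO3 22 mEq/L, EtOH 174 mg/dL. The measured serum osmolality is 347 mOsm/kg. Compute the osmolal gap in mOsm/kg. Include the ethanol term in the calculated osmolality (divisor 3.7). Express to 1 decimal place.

1.7 mOsm/kg

Calculated osmolality = 2·Na + glucose + BUN/2.8 + ethanol/3.7
= 2·144 + 4.6 + 16/2.8 + 174/3.7
= 288 + 4.60 + 5.71 + 47.03
= 345.34 mOsm/kg ≈ 345.3 mOsm/kg
Osmolar gap = measured − calculated = 347 − 345.3 = 1.7 mOsm/kg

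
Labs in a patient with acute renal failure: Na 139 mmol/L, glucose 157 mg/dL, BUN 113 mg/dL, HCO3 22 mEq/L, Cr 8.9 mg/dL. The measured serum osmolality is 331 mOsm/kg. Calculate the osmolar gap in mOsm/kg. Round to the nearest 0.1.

3.9 mOsm/kg

Calculated osmolality = 2·Na + glucose/18 + BUN/2.8
= 2·139 + 157/18 + 113/2.8
= 278 + 8.72 + 40.36
= 327.08 mOsm/kg ≈ 327.1 mOsm/kg
Osmolar gap = measured − calculated = 331 − 327.1 = 3.9 mOsm/kg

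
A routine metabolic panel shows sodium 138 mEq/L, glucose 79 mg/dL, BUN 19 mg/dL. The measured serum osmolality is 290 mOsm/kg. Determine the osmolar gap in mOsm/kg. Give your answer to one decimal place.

Calculated osmolality = 2·Na + glucose/18 + BUN/2.8
= 2·138 + 79/18 + 19/2.8
= 276 + 4.39 + 6.79
= 287.18 mOsm/kg ≈ 287.2 mOsm/kg
Osmolar gap = measured − calculated = 290 − 287.2 = 2.8 mOsm/kg

2.8 mOsm/kg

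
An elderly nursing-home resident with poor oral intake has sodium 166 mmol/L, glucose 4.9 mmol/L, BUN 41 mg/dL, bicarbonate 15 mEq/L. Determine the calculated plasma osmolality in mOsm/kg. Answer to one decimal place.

351.5 mOsm/kg

Calculated osmolality = 2·Na + glucose + BUN/2.8
= 2·166 + 4.9 + 41/2.8
= 332 + 4.90 + 14.64
= 351.54 mOsm/kg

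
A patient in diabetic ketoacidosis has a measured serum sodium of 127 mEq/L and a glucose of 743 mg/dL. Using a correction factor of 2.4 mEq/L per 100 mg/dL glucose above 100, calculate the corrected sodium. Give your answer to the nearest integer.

Corrected Na = measured Na + 2.4 · (glucose − 100)/100
= 127 + 2.4 · (743 − 100)/100
= 127 + 15.4
= 142.4 mEq/L

142 mEq/L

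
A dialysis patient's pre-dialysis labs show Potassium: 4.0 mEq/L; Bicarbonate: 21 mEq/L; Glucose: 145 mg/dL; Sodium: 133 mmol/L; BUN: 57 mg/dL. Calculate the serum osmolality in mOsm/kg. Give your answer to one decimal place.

294.4 mOsm/kg

Calculated osmolality = 2·Na + glucose/18 + BUN/2.8
= 2·133 + 145/18 + 57/2.8
= 266 + 8.06 + 20.36
= 294.42 mOsm/kg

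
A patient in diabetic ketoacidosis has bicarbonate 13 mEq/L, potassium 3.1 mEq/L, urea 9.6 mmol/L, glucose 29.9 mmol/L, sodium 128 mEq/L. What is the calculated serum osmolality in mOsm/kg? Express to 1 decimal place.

295.5 mOsm/kg

Calculated osmolality = 2·Na + glucose + urea
= 2·128 + 29.9 + 9.6
= 256 + 29.90 + 9.60
= 295.5 mOsm/kg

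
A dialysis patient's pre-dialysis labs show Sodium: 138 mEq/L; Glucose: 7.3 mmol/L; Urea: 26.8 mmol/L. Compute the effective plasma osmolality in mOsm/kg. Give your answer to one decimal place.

Effective osmolality excludes urea (freely permeant across cell membranes):
2·Na + glucose
= 2·138 + 7.3
= 276 + 7.3
= 283.3 mOsm/kg

283.3 mOsm/kg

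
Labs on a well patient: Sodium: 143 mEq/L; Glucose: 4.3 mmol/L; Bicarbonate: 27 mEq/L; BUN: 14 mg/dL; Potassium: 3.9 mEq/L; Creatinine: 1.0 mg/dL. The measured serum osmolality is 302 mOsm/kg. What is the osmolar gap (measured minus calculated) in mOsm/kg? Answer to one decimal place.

6.7 mOsm/kg

Calculated osmolality = 2·Na + glucose + BUN/2.8
= 2·143 + 4.3 + 14/2.8
= 286 + 4.30 + 5
= 295.3 mOsm/kg ≈ 295.3 mOsm/kg
Osmolar gap = measured − calculated = 302 − 295.3 = 6.7 mOsm/kg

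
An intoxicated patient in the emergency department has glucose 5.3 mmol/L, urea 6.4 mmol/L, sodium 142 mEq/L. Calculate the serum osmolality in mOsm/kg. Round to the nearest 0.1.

295.7 mOsm/kg

Calculated osmolality = 2·Na + glucose + urea
= 2·142 + 5.3 + 6.4
= 284 + 5.30 + 6.40
= 295.7 mOsm/kg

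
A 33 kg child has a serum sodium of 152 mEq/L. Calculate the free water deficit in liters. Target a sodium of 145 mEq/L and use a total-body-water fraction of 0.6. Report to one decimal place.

1.0 L

TBW = 0.6 · 33 = 19.8 L
Free water deficit = TBW · (Na/145 − 1)
= 19.8 · (152/145 − 1)
= 19.8 · 0.0483
= 0.96 L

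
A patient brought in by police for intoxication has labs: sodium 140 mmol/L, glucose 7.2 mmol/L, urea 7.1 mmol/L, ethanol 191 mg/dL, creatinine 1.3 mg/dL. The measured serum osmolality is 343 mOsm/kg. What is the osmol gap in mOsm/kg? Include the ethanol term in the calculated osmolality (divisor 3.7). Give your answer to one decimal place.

Calculated osmolality = 2·Na + glucose + urea + ethanol/3.7
= 2·140 + 7.2 + 7.1 + 191/3.7
= 280 + 7.20 + 7.10 + 51.62
= 345.92 mOsm/kg ≈ 345.9 mOsm/kg
Osmolar gap = measured − calculated = 343 − 345.9 = -2.9 mOsm/kg

-2.9 mOsm/kg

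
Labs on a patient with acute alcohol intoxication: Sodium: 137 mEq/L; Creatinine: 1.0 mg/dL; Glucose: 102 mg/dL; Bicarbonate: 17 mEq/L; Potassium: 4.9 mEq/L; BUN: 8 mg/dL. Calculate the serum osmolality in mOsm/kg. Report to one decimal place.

Calculated osmolality = 2·Na + glucose/18 + BUN/2.8
= 2·137 + 102/18 + 8/2.8
= 274 + 5.67 + 2.86
= 282.53 mOsm/kg

282.5 mOsm/kg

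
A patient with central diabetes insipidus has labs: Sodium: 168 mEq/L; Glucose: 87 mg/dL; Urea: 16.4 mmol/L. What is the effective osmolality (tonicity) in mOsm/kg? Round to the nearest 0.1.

340.8 mOsm/kg

Effective osmolality excludes urea (freely permeant across cell membranes):
2·Na + glucose/18
= 2·168 + 87/18
= 336 + 4.83
= 340.83 mOsm/kg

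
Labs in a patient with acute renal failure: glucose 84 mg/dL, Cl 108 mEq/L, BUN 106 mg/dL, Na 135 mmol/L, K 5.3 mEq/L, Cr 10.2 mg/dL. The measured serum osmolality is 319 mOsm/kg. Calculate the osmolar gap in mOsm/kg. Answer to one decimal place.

6.5 mOsm/kg

Calculated osmolality = 2·Na + glucose/18 + BUN/2.8
= 2·135 + 84/18 + 106/2.8
= 270 + 4.67 + 37.86
= 312.53 mOsm/kg ≈ 312.5 mOsm/kg
Osmolar gap = measured − calculated = 319 − 312.5 = 6.5 mOsm/kg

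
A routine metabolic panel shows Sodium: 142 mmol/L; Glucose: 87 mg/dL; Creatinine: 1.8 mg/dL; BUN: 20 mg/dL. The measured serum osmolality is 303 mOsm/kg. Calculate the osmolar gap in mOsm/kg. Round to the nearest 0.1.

7.0 mOsm/kg

Calculated osmolality = 2·Na + glucose/18 + BUN/2.8
= 2·142 + 87/18 + 20/2.8
= 284 + 4.83 + 7.14
= 295.97 mOsm/kg ≈ 296.0 mOsm/kg
Osmolar gap = measured − calculated = 303 − 296.0 = 7.0 mOsm/kg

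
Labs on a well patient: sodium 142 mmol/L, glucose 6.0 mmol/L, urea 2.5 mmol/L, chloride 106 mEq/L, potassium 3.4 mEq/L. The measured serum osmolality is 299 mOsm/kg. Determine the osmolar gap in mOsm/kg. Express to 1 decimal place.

Calculated osmolality = 2·Na + glucose + urea
= 2·142 + 6 + 2.5
= 284 + 6 + 2.50
= 292.5 mOsm/kg ≈ 292.5 mOsm/kg
Osmolar gap = measured − calculated = 299 − 292.5 = 6.5 mOsm/kg

6.5 mOsm/kg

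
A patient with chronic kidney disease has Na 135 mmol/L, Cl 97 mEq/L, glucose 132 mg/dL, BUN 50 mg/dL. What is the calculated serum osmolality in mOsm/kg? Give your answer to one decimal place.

295.2 mOsm/kg

Calculated osmolality = 2·Na + glucose/18 + BUN/2.8
= 2·135 + 132/18 + 50/2.8
= 270 + 7.33 + 17.86
= 295.19 mOsm/kg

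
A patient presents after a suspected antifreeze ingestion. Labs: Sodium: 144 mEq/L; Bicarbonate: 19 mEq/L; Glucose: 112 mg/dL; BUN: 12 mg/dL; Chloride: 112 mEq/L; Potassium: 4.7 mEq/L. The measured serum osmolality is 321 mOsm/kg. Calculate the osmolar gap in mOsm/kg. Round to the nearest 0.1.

22.5 mOsm/kg

Calculated osmolality = 2·Na + glucose/18 + BUN/2.8
= 2·144 + 112/18 + 12/2.8
= 288 + 6.22 + 4.29
= 298.51 mOsm/kg ≈ 298.5 mOsm/kg
Osmolar gap = measured − calculated = 321 − 298.5 = 22.5 mOsm/kg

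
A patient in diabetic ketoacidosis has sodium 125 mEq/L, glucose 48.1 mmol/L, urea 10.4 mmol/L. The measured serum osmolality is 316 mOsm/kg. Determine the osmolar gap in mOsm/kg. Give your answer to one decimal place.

7.5 mOsm/kg

Calculated osmolality = 2·Na + glucose + urea
= 2·125 + 48.1 + 10.4
= 250 + 48.10 + 10.40
= 308.5 mOsm/kg ≈ 308.5 mOsm/kg
Osmolar gap = measured − calculated = 316 − 308.5 = 7.5 mOsm/kg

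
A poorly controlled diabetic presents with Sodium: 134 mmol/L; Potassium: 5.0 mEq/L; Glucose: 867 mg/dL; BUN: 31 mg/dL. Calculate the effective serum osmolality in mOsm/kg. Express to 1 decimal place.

316.2 mOsm/kg

Effective osmolality excludes urea (freely permeant across cell membranes):
2·Na + glucose/18
= 2·134 + 867/18
= 268 + 48.17
= 316.17 mOsm/kg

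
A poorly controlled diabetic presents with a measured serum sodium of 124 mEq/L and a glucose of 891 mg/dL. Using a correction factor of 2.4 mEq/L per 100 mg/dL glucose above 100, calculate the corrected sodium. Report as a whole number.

Corrected Na = measured Na + 2.4 · (glucose − 100)/100
= 124 + 2.4 · (891 − 100)/100
= 124 + 19
= 143 mEq/L

143 mEq/L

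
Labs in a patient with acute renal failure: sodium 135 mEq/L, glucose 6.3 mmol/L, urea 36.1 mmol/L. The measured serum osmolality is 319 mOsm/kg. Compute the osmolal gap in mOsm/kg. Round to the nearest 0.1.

6.6 mOsm/kg

Calculated osmolality = 2·Na + glucose + urea
= 2·135 + 6.3 + 36.1
= 270 + 6.30 + 36.10
= 312.4 mOsm/kg ≈ 312.4 mOsm/kg
Osmolar gap = measured − calculated = 319 − 312.4 = 6.6 mOsm/kg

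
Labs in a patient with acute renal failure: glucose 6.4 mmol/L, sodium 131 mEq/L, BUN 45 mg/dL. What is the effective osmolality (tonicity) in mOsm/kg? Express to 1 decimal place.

Effective osmolality excludes urea (freely permeant across cell membranes):
2·Na + glucose
= 2·131 + 6.4
= 262 + 6.4
= 268.4 mOsm/kg

268.4 mOsm/kg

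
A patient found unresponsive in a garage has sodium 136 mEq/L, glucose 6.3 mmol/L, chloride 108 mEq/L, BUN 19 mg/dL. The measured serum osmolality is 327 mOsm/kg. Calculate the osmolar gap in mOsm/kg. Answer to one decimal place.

Calculated osmolality = 2·Na + glucose + BUN/2.8
= 2·136 + 6.3 + 19/2.8
= 272 + 6.30 + 6.79
= 285.09 mOsm/kg ≈ 285.1 mOsm/kg
Osmolar gap = measured − calculated = 327 − 285.1 = 41.9 mOsm/kg

41.9 mOsm/kg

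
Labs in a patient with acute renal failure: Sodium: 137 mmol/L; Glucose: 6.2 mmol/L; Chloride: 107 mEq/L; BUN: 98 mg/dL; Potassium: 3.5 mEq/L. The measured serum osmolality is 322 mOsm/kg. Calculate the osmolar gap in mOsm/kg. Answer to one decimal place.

Calculated osmolality = 2·Na + glucose + BUN/2.8
= 2·137 + 6.2 + 98/2.8
= 274 + 6.20 + 35
= 315.2 mOsm/kg ≈ 315.2 mOsm/kg
Osmolar gap = measured − calculated = 322 − 315.2 = 6.8 mOsm/kg

6.8 mOsm/kg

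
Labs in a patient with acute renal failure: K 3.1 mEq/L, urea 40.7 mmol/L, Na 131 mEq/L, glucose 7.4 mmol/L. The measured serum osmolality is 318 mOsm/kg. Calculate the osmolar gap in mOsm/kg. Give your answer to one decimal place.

Calculated osmolality = 2·Na + glucose + urea
= 2·131 + 7.4 + 40.7
= 262 + 7.40 + 40.70
= 310.1 mOsm/kg ≈ 310.1 mOsm/kg
Osmolar gap = measured − calculated = 318 − 310.1 = 7.9 mOsm/kg

7.9 mOsm/kg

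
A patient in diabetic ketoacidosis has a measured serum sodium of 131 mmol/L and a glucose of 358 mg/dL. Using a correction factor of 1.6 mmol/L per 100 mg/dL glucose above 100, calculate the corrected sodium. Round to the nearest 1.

135 mmol/L

Corrected Na = measured Na + 1.6 · (glucose − 100)/100
= 131 + 1.6 · (358 − 100)/100
= 131 + 4.1
= 135.1 mmol/L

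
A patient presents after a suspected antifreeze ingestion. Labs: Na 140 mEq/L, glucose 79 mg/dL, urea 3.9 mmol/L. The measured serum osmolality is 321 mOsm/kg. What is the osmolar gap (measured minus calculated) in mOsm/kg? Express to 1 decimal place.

Calculated osmolality = 2·Na + glucose/18 + urea
= 2·140 + 79/18 + 3.9
= 280 + 4.39 + 3.90
= 288.29 mOsm/kg ≈ 288.3 mOsm/kg
Osmolar gap = measured − calculated = 321 − 288.3 = 32.7 mOsm/kg

32.7 mOsm/kg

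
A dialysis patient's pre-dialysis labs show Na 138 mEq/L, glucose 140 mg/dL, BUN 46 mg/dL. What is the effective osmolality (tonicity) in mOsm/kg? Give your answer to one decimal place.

283.8 mOsm/kg

Effective osmolality excludes urea (freely permeant across cell membranes):
2·Na + glucose/18
= 2·138 + 140/18
= 276 + 7.78
= 283.78 mOsm/kg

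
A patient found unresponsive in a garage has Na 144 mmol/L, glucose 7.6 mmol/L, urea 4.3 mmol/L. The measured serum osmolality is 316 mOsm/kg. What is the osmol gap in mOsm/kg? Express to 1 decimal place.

16.1 mOsm/kg

Calculated osmolality = 2·Na + glucose + urea
= 2·144 + 7.6 + 4.3
= 288 + 7.60 + 4.30
= 299.9 mOsm/kg ≈ 299.9 mOsm/kg
Osmolar gap = measured − calculated = 316 − 299.9 = 16.1 mOsm/kg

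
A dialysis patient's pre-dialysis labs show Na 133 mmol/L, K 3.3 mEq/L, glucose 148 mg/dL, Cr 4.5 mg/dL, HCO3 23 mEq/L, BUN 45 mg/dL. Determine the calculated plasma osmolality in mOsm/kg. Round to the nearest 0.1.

290.3 mOsm/kg

Calculated osmolality = 2·Na + glucose/18 + BUN/2.8
= 2·133 + 148/18 + 45/2.8
= 266 + 8.22 + 16.07
= 290.29 mOsm/kg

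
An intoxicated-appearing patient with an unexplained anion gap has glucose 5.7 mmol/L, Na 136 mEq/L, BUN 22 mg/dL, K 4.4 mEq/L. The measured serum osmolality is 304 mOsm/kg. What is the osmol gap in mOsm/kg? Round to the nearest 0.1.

Calculated osmolality = 2·Na + glucose + BUN/2.8
= 2·136 + 5.7 + 22/2.8
= 272 + 5.70 + 7.86
= 285.56 mOsm/kg ≈ 285.6 mOsm/kg
Osmolar gap = measured − calculated = 304 − 285.6 = 18.4 mOsm/kg

18.4 mOsm/kg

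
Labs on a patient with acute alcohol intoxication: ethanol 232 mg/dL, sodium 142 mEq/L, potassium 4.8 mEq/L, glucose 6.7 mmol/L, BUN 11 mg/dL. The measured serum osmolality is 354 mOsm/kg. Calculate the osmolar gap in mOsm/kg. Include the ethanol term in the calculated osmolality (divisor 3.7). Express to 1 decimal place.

-3.3 mOsm/kg

Calculated osmolality = 2·Na + glucose + BUN/2.8 + ethanol/3.7
= 2·142 + 6.7 + 11/2.8 + 232/3.7
= 284 + 6.70 + 3.93 + 62.70
= 357.33 mOsm/kg ≈ 357.3 mOsm/kg
Osmolar gap = measured − calculated = 354 − 357.3 = -3.3 mOsm/kg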